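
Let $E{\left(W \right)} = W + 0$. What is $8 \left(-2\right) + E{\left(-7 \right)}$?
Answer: $-23$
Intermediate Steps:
$E{\left(W \right)} = W$
$8 \left(-2\right) + E{\left(-7 \right)} = 8 \left(-2\right) - 7 = -16 - 7 = -23$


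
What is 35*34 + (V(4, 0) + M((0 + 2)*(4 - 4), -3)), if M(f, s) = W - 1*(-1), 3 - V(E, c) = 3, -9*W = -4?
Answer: 10723/9 ≈ 1191.4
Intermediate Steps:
W = 4/9 (W = -⅑*(-4) = 4/9 ≈ 0.44444)
V(E, c) = 0 (V(E, c) = 3 - 1*3 = 3 - 3 = 0)
M(f, s) = 13/9 (M(f, s) = 4/9 - 1*(-1) = 4/9 + 1 = 13/9)
35*34 + (V(4, 0) + M((0 + 2)*(4 - 4), -3)) = 35*34 + (0 + 13/9) = 1190 + 13/9 = 10723/9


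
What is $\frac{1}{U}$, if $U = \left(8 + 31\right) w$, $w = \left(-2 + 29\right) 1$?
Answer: $\frac{1}{1053} \approx 0.00094967$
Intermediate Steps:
$w = 27$ ($w = 27 \cdot 1 = 27$)
$U = 1053$ ($U = \left(8 + 31\right) 27 = 39 \cdot 27 = 1053$)
$\frac{1}{U} = \frac{1}{1053}$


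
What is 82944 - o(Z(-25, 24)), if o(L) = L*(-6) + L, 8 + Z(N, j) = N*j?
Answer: 79904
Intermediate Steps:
Z(N, j) = -8 + N*j
o(L) = -5*L (o(L) = -6*L + L = -5*L)
82944 - o(Z(-25, 24)) = 82944 - (-5)*(-8 - 25*24) = 82944 - (-5)*(-8 - 600) = 82944 - (-5)*(-608) = 82944 - 1*3040 = 82944 - 3040 = 79904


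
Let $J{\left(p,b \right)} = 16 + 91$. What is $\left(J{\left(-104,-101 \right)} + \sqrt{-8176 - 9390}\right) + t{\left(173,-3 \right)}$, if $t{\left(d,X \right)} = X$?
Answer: $104 + i \sqrt{17566} \approx 104.0 + 132.54 i$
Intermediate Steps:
$J{\left(p,b \right)} = 107$
$\left(J{\left(-104,-101 \right)} + \sqrt{-8176 - 9390}\right) + t{\left(173,-3 \right)} = \left(107 + \sqrt{-8176 - 9390}\right) - 3 = \left(107 + \sqrt{-17566}\right) - 3 = \left(107 + i \sqrt{17566}\right) - 3 = 104 + i \sqrt{17566}$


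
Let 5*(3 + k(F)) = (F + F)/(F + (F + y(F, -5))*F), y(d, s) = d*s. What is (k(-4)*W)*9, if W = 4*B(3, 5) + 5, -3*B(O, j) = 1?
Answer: -8349/85 ≈ -98.224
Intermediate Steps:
B(O, j) = -1/3 (B(O, j) = -1/3*1 = -1/3)
k(F) = -3 + 2*F/(5*(F - 4*F**2)) (k(F) = -3 + ((F + F)/(F + (F + F*(-5))*F))/5 = -3 + ((2*F)/(F + (F - 5*F)*F))/5 = -3 + ((2*F)/(F + (-4*F)*F))/5 = -3 + ((2*F)/(F - 4*F**2))/5 = -3 + (2*F/(F - 4*F**2))/5 = -3 + 2*F/(5*(F - 4*F**2)))
W = 11/3 (W = 4*(-1/3) + 5 = -4/3 + 5 = 11/3 ≈ 3.6667)
(k(-4)*W)*9 = (((-13 + 60*(-4))/(5*(1 - 4*(-4))))*(11/3))*9 = (((-13 - 240)/(5*(1 + 16)))*(11/3))*9 = (((1/5)*(-253)/17)*(11/3))*9 = (((1/5)*(1/17)*(-253))*(11/3))*9 = -253/85*11/3*9 = -2783/255*9 = -8349/85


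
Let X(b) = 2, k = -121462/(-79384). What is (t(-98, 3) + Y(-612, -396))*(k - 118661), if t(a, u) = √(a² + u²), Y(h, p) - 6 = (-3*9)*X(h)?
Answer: 56517980172/9923 - 4709831681*√9613/39692 ≈ -5.9384e+6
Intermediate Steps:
k = 60731/39692 (k = -121462*(-1/79384) = 60731/39692 ≈ 1.5301)
Y(h, p) = -48 (Y(h, p) = 6 - 3*9*2 = 6 - 27*2 = 6 - 54 = -48)
(t(-98, 3) + Y(-612, -396))*(k - 118661) = (√((-98)² + 3²) - 48)*(60731/39692 - 118661) = (√(9604 + 9) - 48)*(-4709831681/39692) = (√9613 - 48)*(-4709831681/39692) = (-48 + √9613)*(-4709831681/39692) = 56517980172/9923 - 4709831681*√9613/39692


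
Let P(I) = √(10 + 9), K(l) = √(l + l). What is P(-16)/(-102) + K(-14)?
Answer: -√19/102 + 2*I*√7 ≈ -0.042734 + 5.2915*I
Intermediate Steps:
K(l) = √2*√l (K(l) = √(2*l) = √2*√l)
P(I) = √19
P(-16)/(-102) + K(-14) = √19/(-102) + √2*√(-14) = -√19/102 + √2*(I*√14) = -√19/102 + 2*I*√7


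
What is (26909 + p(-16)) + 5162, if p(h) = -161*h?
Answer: 34647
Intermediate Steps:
(26909 + p(-16)) + 5162 = (26909 - 161*(-16)) + 5162 = (26909 + 2576) + 5162 = 29485 + 5162 = 34647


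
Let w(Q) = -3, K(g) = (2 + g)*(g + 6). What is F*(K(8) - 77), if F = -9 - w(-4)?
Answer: -378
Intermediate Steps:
K(g) = (2 + g)*(6 + g)
F = -6 (F = -9 - 1*(-3) = -9 + 3 = -6)
F*(K(8) - 77) = -6*((12 + 8**2 + 8*8) - 77) = -6*((12 + 64 + 64) - 77) = -6*(140 - 77) = -6*63 = -378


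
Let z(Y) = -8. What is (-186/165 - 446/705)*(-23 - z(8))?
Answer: 13648/517 ≈ 26.398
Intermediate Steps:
(-186/165 - 446/705)*(-23 - z(8)) = (-186/165 - 446/705)*(-23 - 1*(-8)) = (-186*1/165 - 446*1/705)*(-23 + 8) = (-62/55 - 446/705)*(-15) = -13648/7755*(-15) = 13648/517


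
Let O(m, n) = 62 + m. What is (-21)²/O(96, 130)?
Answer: 441/158 ≈ 2.7911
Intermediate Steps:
(-21)²/O(96, 130) = (-21)²/(62 + 96) = 441/158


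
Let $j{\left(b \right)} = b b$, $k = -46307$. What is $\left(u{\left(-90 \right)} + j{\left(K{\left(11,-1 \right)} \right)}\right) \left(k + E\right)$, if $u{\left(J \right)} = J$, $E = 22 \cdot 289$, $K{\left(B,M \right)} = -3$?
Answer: $3235869$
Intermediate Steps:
$j{\left(b \right)} = b^{2}$
$E = 6358$
$\left(u{\left(-90 \right)} + j{\left(K{\left(11,-1 \right)} \right)}\right) \left(k + E\right) = \left(-90 + \left(-3\right)^{2}\right) \left(-46307 + 6358\right) = \left(-90 + 9\right) \left(-39949\right) = \left(-81\right) \left(-39949\right) = 3235869$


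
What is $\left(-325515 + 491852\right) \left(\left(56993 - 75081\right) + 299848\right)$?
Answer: $46867113120$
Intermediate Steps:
$\left(-325515 + 491852\right) \left(\left(56993 - 75081\right) + 299848\right) = 166337 \left(\left(56993 - 75081\right) + 299848\right) = 166337 \left(-18088 + 299848\right) = 166337 \cdot 281760 = 46867113120$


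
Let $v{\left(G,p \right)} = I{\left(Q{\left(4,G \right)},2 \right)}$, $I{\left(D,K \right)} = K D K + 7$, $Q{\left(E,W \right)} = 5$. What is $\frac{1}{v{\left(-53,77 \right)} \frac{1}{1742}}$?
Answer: $\frac{1742}{27} \approx 64.519$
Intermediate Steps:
$I{\left(D,K \right)} = 7 + D K^{2}$ ($I{\left(D,K \right)} = D K K + 7 = D K^{2} + 7 = 7 + D K^{2}$)
$v{\left(G,p \right)} = 27$ ($v{\left(G,p \right)} = 7 + 5 \cdot 2^{2} = 7 + 5 \cdot 4 = 7 + 20 = 27$)
$\frac{1}{v{\left(-53,77 \right)} \frac{1}{1742}} = \frac{1}{27 \cdot \frac{1}{1742}} = \frac{1}{\frac{27}{1742}} = \frac{1742}{27}$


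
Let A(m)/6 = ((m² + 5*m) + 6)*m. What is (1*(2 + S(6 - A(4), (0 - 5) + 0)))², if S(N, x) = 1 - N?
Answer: 1010025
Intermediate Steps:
A(m) = 6*m*(6 + m² + 5*m) (A(m) = 6*(((m² + 5*m) + 6)*m) = 6*((6 + m² + 5*m)*m) = 6*(m*(6 + m² + 5*m)) = 6*m*(6 + m² + 5*m))
(1*(2 + S(6 - A(4), (0 - 5) + 0)))² = (1*(2 + (1 - (6 - 6*4*(6 + 4² + 5*4)))))² = (1*(2 + (1 - (6 - 6*4*(6 + 16 + 20)))))² = (1*(2 + (1 - (6 - 6*4*42))))² = (1*(2 + (1 - (6 - 1*1008))))² = (1*(2 + (1 - (6 - 1008))))² = (1*(2 + (1 - 1*(-1002))))² = (1*(2 + (1 + 1002)))² = (1*(2 + 1003))² = (1*1005)² = 1005² = 1010025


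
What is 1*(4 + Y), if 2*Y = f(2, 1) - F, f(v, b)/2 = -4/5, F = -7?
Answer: 67/10 ≈ 6.7000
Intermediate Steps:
f(v, b) = -8/5 (f(v, b) = 2*(-4/5) = 2*(-4*⅕) = 2*(-⅘) = -8/5)
Y = 27/10 (Y = (-8/5 - 1*(-7))/2 = (-8/5 + 7)/2 = (½)*(27/5) = 27/10 ≈ 2.7000)
1*(4 + Y) = 1*(4 + 27/10) = 1*(67/10) = 67/10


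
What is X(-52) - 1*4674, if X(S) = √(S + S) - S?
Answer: -4622 + 2*I*√26 ≈ -4622.0 + 10.198*I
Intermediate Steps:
X(S) = -S + √2*√S (X(S) = √(2*S) - S = √2*√S - S = -S + √2*√S)
X(-52) - 1*4674 = (-1*(-52) + √2*√(-52)) - 1*4674 = (52 + √2*(2*I*√13)) - 4674 = (52 + 2*I*√26) - 4674 = -4622 + 2*I*√26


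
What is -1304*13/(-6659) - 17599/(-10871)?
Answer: 301476933/72389989 ≈ 4.1646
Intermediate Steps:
-1304*13/(-6659) - 17599/(-10871) = -16952*(-1/6659) - 17599*(-1/10871) = 16952/6659 + 17599/10871 = 301476933/72389989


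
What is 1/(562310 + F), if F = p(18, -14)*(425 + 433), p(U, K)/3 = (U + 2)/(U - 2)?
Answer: 2/1131055 ≈ 1.7683e-6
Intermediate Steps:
p(U, K) = 3*(2 + U)/(-2 + U) (p(U, K) = 3*((U + 2)/(U - 2)) = 3*((2 + U)/(-2 + U)) = 3*(2 + U)/(-2 + U))
F = 6435/2 (F = (3*(2 + 18)/(-2 + 18))*(425 + 433) = (3*20/16)*858 = (3*(1/16)*20)*858 = (15/4)*858 = 6435/2 ≈ 3217.5)
1/(562310 + F) = 1/(562310 + 6435/2) = 1/(1131055/2) = 2/1131055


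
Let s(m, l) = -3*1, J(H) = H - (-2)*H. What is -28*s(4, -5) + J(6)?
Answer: 102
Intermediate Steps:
J(H) = 3*H (J(H) = H + 2*H = 3*H)
s(m, l) = -3
-28*s(4, -5) + J(6) = -28*(-3) + 3*6 = 84 + 18 = 102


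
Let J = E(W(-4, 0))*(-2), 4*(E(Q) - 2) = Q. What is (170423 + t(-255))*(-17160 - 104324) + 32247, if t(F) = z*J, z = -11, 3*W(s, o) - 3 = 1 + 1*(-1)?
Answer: -20709648943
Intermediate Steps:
W(s, o) = 1 (W(s, o) = 1 + (1 + 1*(-1))/3 = 1 + (1 - 1)/3 = 1 + (1/3)*0 = 1 + 0 = 1)
E(Q) = 2 + Q/4
J = -9/2 (J = (2 + (1/4)*1)*(-2) = (2 + 1/4)*(-2) = (9/4)*(-2) = -9/2 ≈ -4.5000)
t(F) = 99/2 (t(F) = -11*(-9/2) = 99/2)
(170423 + t(-255))*(-17160 - 104324) + 32247 = (170423 + 99/2)*(-17160 - 104324) + 32247 = (340945/2)*(-121484) + 32247 = -20709681190 + 32247 = -20709648943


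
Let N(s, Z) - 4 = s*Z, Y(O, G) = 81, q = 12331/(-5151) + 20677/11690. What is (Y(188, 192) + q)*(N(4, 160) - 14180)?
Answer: -10918562240112/10035865 ≈ -1.0880e+6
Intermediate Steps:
q = -37642163/60215190 (q = 12331*(-1/5151) + 20677*(1/11690) = -12331/5151 + 20677/11690 = -37642163/60215190 ≈ -0.62513)
N(s, Z) = 4 + Z*s (N(s, Z) = 4 + s*Z = 4 + Z*s)
(Y(188, 192) + q)*(N(4, 160) - 14180) = (81 - 37642163/60215190)*((4 + 160*4) - 14180) = 4839788227*((4 + 640) - 14180)/60215190 = 4839788227*(644 - 14180)/60215190 = (4839788227/60215190)*(-13536) = -10918562240112/10035865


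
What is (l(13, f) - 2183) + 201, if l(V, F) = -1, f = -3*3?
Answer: -1983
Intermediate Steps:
f = -9
(l(13, f) - 2183) + 201 = (-1 - 2183) + 201 = -2184 + 201 = -1983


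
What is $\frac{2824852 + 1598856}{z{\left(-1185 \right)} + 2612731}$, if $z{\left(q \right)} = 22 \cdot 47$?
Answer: $\frac{4423708}{2613765} \approx 1.6925$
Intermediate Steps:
$z{\left(q \right)} = 1034$
$\frac{2824852 + 1598856}{z{\left(-1185 \right)} + 2612731} = \frac{2824852 + 1598856}{1034 + 2612731} = \frac{4423708}{2613765}$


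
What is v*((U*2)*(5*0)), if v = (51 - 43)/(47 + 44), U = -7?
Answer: 0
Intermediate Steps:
v = 8/91 ≈ 0.087912
v*((U*2)*(5*0)) = 8*((-7*2)*(5*0))/91 = 8*(-14*0)/91 = (8/91)*0 = 0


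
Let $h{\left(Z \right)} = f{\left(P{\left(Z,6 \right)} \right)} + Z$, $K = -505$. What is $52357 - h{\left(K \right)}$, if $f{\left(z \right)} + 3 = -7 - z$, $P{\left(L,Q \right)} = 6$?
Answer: $52878$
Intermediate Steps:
$f{\left(z \right)} = -10 - z$ ($f{\left(z \right)} = -3 - \left(7 + z\right) = -10 - z$)
$h{\left(Z \right)} = -16 + Z$ ($h{\left(Z \right)} = \left(-10 - 6\right) + Z = -16 + Z$)
$52357 - h{\left(K \right)} = 52357 - \left(-16 - 505\right) = 52357 - -521 = 52357 + 521 = 52878$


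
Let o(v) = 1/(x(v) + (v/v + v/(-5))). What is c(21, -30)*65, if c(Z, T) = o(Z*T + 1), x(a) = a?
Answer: -325/2511 ≈ -0.12943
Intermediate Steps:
o(v) = 1/(1 + 4*v/5) (o(v) = 1/(v + (v/v + v/(-5))) = 1/(v + (1 + v*(-1/5))) = 1/(v + (1 - v/5)) = 1/(1 + 4*v/5))
c(Z, T) = 5/(9 + 4*T*Z) (c(Z, T) = 5/(5 + 4*(Z*T + 1)) = 5/(5 + 4*(T*Z + 1)) = 5/(5 + 4*(1 + T*Z)) = 5/(5 + (4 + 4*T*Z)) = 5/(9 + 4*T*Z))
c(21, -30)*65 = (5/(9 + 4*(-30)*21))*65 = (5/(9 - 2520))*65 = (5/(-2511))*65 = (5*(-1/2511))*65 = -5/2511*65 = -325/2511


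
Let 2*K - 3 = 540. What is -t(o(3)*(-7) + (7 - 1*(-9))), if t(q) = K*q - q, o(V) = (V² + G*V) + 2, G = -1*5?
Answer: -11902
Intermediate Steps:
K = 543/2 (K = 3/2 + (½)*540 = 3/2 + 270 = 543/2 ≈ 271.50)
G = -5
o(V) = 2 + V² - 5*V (o(V) = (V² - 5*V) + 2 = 2 + V² - 5*V)
t(q) = 541*q/2 (t(q) = 543*q/2 - q = 541*q/2)
-t(o(3)*(-7) + (7 - 1*(-9))) = -541*((2 + 3² - 5*3)*(-7) + (7 - 1*(-9)))/2 = -541*((2 + 9 - 15)*(-7) + (7 + 9))/2 = -541*(-4*(-7) + 16)/2 = -541*(28 + 16)/2 = -541*44/2 = -1*11902 = -11902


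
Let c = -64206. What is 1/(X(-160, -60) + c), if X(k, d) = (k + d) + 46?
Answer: -1/64380 ≈ -1.5533e-5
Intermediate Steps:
X(k, d) = 46 + d + k (X(k, d) = (d + k) + 46 = 46 + d + k)
1/(X(-160, -60) + c) = 1/((46 - 60 - 160) - 64206) = 1/(-174 - 64206) = 1/(-64380) = -1/64380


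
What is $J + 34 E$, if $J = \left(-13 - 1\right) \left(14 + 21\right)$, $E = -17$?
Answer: $-1068$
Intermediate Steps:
$J = -490$ ($J = \left(-14\right) 35 = -490$)
$J + 34 E = -490 + 34 \left(-17\right) = -490 - 578 = -1068$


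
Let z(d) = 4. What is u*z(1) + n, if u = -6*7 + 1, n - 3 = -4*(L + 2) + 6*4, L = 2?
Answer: -153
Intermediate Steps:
n = 11 (n = 3 + (-4*(2 + 2) + 6*4) = 3 + (-4*4 + 24) = 3 + (-16 + 24) = 3 + 8 = 11)
u = -41 (u = -42 + 1 = -41)
u*z(1) + n = -41*4 + 11 = -164 + 11 = -153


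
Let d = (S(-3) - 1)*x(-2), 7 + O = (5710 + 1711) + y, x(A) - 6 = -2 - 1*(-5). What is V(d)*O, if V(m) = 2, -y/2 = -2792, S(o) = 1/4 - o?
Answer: 25996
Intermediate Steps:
S(o) = ¼ - o
y = 5584 (y = -2*(-2792) = 5584)
x(A) = 9 (x(A) = 6 + (-2 - 1*(-5)) = 6 + (-2 + 5) = 6 + 3 = 9)
O = 12998 (O = -7 + ((5710 + 1711) + 5584) = -7 + (7421 + 5584) = -7 + 13005 = 12998)
d = 81/4 (d = ((¼ - 1*(-3)) - 1)*9 = ((¼ + 3) - 1)*9 = (13/4 - 1)*9 = (9/4)*9 = 81/4 ≈ 20.250)
V(d)*O = 2*12998 = 25996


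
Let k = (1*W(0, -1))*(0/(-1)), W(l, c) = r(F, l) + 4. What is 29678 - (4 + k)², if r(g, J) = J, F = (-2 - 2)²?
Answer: 29662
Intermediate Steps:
F = 16 (F = (-4)² = 16)
W(l, c) = 4 + l (W(l, c) = l + 4 = 4 + l)
k = 0 (k = (1*(4 + 0))*(0/(-1)) = (1*4)*(0*(-1)) = 4*0 = 0)
29678 - (4 + k)² = 29678 - (4 + 0)² = 29678 - 1*4² = 29678 - 1*16 = 29678 - 16 = 29662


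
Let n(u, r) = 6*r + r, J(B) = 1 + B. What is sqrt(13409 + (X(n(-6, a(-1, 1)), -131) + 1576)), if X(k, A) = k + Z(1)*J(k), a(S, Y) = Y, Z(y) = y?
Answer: 50*sqrt(6) ≈ 122.47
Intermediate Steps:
n(u, r) = 7*r
X(k, A) = 1 + 2*k (X(k, A) = k + 1*(1 + k) = k + (1 + k) = 1 + 2*k)
sqrt(13409 + (X(n(-6, a(-1, 1)), -131) + 1576)) = sqrt(13409 + ((1 + 2*(7*1)) + 1576)) = sqrt(13409 + ((1 + 2*7) + 1576)) = sqrt(13409 + ((1 + 14) + 1576)) = sqrt(13409 + (15 + 1576)) = sqrt(13409 + 1591) = sqrt(15000) = 50*sqrt(6)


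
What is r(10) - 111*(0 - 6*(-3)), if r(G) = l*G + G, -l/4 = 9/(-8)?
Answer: -1943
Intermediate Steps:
l = 9/2 (l = -36/(-8) = -36*(-1)/8 = -4*(-9/8) = 9/2 ≈ 4.5000)
r(G) = 11*G/2 (r(G) = 9*G/2 + G = 11*G/2)
r(10) - 111*(0 - 6*(-3)) = (11/2)*10 - 111*(0 - 6*(-3)) = 55 - 111*(0 + 18) = 55 - 111*18 = 55 - 1998 = -1943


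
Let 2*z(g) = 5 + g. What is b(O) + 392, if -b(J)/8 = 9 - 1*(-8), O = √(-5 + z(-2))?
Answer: 256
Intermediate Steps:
z(g) = 5/2 + g/2 (z(g) = (5 + g)/2 = 5/2 + g/2)
O = I*√14/2 (O = √(-5 + (5/2 + (½)*(-2))) = √(-5 + (5/2 - 1)) = √(-5 + 3/2) = √(-7/2) = I*√14/2 ≈ 1.8708*I)
b(J) = -136 (b(J) = -8*(9 - 1*(-8)) = -8*(9 + 8) = -8*17 = -136)
b(O) + 392 = -136 + 392 = 256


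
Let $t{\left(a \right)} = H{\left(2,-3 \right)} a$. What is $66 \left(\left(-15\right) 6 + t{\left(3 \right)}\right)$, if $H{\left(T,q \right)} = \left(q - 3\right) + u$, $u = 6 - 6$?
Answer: $-7128$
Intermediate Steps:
$u = 0$ ($u = 6 - 6 = 0$)
$H{\left(T,q \right)} = -3 + q$ ($H{\left(T,q \right)} = \left(q - 3\right) + 0 = \left(-3 + q\right) + 0 = -3 + q$)
$t{\left(a \right)} = - 6 a$ ($t{\left(a \right)} = \left(-3 - 3\right) a = - 6 a$)
$66 \left(\left(-15\right) 6 + t{\left(3 \right)}\right) = 66 \left(\left(-15\right) 6 - 18\right) = 66 \left(-90 - 18\right) = 66 \left(-108\right) = -7128$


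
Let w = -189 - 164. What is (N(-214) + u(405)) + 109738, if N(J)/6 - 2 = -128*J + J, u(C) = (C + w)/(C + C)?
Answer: 110491316/405 ≈ 2.7282e+5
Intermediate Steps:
w = -353
u(C) = (-353 + C)/(2*C) (u(C) = (C - 353)/(C + C) = (-353 + C)/((2*C)) = (-353 + C)*(1/(2*C)) = (-353 + C)/(2*C))
N(J) = 12 - 762*J (N(J) = 12 + 6*(-128*J + J) = 12 + 6*(-127*J) = 12 - 762*J)
(N(-214) + u(405)) + 109738 = ((12 - 762*(-214)) + (1/2)*(-353 + 405)/405) + 109738 = ((12 + 163068) + (1/2)*(1/405)*52) + 109738 = (163080 + 26/405) + 109738 = 66047426/405 + 109738 = 110491316/405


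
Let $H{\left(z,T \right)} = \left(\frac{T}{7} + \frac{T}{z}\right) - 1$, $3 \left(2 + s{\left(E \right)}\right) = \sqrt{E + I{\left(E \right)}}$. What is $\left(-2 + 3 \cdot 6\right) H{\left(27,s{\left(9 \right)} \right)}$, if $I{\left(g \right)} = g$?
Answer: $- \frac{4112}{189} + \frac{544 \sqrt{2}}{189} \approx -17.686$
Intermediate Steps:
$s{\left(E \right)} = -2 + \frac{\sqrt{2} \sqrt{E}}{3}$ ($s{\left(E \right)} = -2 + \frac{\sqrt{E + E}}{3} = -2 + \frac{\sqrt{2 E}}{3} = -2 + \frac{\sqrt{2} \sqrt{E}}{3}$)
$H{\left(z,T \right)} = -1 + \frac{T}{7} + \frac{T}{z}$ ($H{\left(z,T \right)} = \left(T \frac{1}{7} + \frac{T}{z}\right) - 1 = \left(\frac{T}{7} + \frac{T}{z}\right) - 1 = -1 + \frac{T}{7} + \frac{T}{z}$)
$\left(-2 + 3 \cdot 6\right) H{\left(27,s{\left(9 \right)} \right)} = \left(-2 + 3 \cdot 6\right) \left(-1 + \frac{-2 + \frac{\sqrt{2} \sqrt{9}}{3}}{7} + \frac{-2 + \frac{\sqrt{2} \sqrt{9}}{3}}{27}\right) = \left(-2 + 18\right) \left(-1 + \frac{-2 + \frac{1}{3} \sqrt{2} \cdot 3}{7} + \left(-2 + \frac{1}{3} \sqrt{2} \cdot 3\right) \frac{1}{27}\right) = 16 \left(-1 + \frac{-2 + \sqrt{2}}{7} + \left(-2 + \sqrt{2}\right) \frac{1}{27}\right) = 16 \left(-1 - \left(\frac{2}{7} - \frac{\sqrt{2}}{7}\right) - \left(\frac{2}{27} - \frac{\sqrt{2}}{27}\right)\right) = 16 \left(- \frac{257}{189} + \frac{34 \sqrt{2}}{189}\right) = - \frac{4112}{189} + \frac{544 \sqrt{2}}{189}$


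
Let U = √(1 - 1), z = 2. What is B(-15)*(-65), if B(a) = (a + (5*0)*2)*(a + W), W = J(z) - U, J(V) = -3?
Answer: -17550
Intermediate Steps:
U = 0 (U = √0 = 0)
W = -3 (W = -3 - 1*0 = -3 + 0 = -3)
B(a) = a*(-3 + a) (B(a) = (a + (5*0)*2)*(a - 3) = (a + 0*2)*(-3 + a) = (a + 0)*(-3 + a) = a*(-3 + a))
B(-15)*(-65) = -15*(-3 - 15)*(-65) = -15*(-18)*(-65) = 270*(-65) = -17550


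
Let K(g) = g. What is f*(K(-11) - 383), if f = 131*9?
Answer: -464526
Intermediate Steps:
f = 1179
f*(K(-11) - 383) = 1179*(-11 - 383) = 1179*(-394) = -464526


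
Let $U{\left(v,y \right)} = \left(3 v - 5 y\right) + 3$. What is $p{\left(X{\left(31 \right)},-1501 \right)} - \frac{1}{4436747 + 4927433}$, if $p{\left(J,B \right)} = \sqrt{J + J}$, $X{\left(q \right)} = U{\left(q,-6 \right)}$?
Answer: $- \frac{1}{9364180} + 6 \sqrt{7} \approx 15.875$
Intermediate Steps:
$U{\left(v,y \right)} = 3 - 5 y + 3 v$ ($U{\left(v,y \right)} = \left(- 5 y + 3 v\right) + 3 = 3 - 5 y + 3 v$)
$X{\left(q \right)} = 33 + 3 q$ ($X{\left(q \right)} = 3 - -30 + 3 q = 3 + 30 + 3 q = 33 + 3 q$)
$p{\left(J,B \right)} = \sqrt{2} \sqrt{J}$ ($p{\left(J,B \right)} = \sqrt{2 J} = \sqrt{2} \sqrt{J}$)
$p{\left(X{\left(31 \right)},-1501 \right)} - \frac{1}{4436747 + 4927433} = \sqrt{2} \sqrt{33 + 3 \cdot 31} - \frac{1}{4436747 + 4927433} = \sqrt{2} \sqrt{33 + 93} - \frac{1}{9364180} = \sqrt{2} \sqrt{126} - \frac{1}{9364180} = \sqrt{2} \cdot 3 \sqrt{14} - \frac{1}{9364180} = 6 \sqrt{7} - \frac{1}{9364180} = - \frac{1}{9364180} + 6 \sqrt{7}$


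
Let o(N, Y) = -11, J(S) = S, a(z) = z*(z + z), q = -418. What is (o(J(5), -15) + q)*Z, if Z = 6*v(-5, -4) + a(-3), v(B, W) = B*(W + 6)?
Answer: 18018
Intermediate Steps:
a(z) = 2*z² (a(z) = z*(2*z) = 2*z²)
v(B, W) = B*(6 + W)
Z = -42 (Z = 6*(-5*(6 - 4)) + 2*(-3)² = 6*(-5*2) + 2*9 = 6*(-10) + 18 = -60 + 18 = -42)
(o(J(5), -15) + q)*Z = (-11 - 418)*(-42) = -429*(-42) = 18018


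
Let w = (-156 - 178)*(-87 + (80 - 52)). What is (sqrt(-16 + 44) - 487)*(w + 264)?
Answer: -9725390 + 39940*sqrt(7) ≈ -9.6197e+6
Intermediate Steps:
w = 19706 (w = -334*(-87 + 28) = -334*(-59) = 19706)
(sqrt(-16 + 44) - 487)*(w + 264) = (sqrt(-16 + 44) - 487)*(19706 + 264) = (sqrt(28) - 487)*19970 = (2*sqrt(7) - 487)*19970 = (-487 + 2*sqrt(7))*19970 = -9725390 + 39940*sqrt(7)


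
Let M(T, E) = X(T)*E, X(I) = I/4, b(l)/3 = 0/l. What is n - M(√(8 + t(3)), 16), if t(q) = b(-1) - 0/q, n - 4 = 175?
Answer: 179 - 8*√2 ≈ 167.69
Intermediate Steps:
b(l) = 0 (b(l) = 3*(0/l) = 3*0 = 0)
n = 179 (n = 4 + 175 = 179)
t(q) = 0 (t(q) = 0 - 0/q = 0 - 1*0 = 0 + 0 = 0)
X(I) = I/4 (X(I) = I*(¼) = I/4)
M(T, E) = E*T/4 (M(T, E) = (T/4)*E = E*T/4)
n - M(√(8 + t(3)), 16) = 179 - 16*√(8 + 0)/4 = 179 - 16*√8/4 = 179 - 16*2*√2/4 = 179 - 8*√2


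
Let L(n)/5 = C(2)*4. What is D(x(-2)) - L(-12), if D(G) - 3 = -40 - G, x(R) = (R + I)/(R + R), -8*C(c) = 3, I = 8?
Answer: -28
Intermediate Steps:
C(c) = -3/8 (C(c) = -1/8*3 = -3/8)
x(R) = (8 + R)/(2*R) (x(R) = (R + 8)/(R + R) = (8 + R)/((2*R)) = (8 + R)*(1/(2*R)) = (8 + R)/(2*R))
L(n) = -15/2 (L(n) = 5*(-3/8*4) = 5*(-3/2) = -15/2)
D(G) = -37 - G (D(G) = 3 + (-40 - G) = -37 - G)
D(x(-2)) - L(-12) = (-37 - (8 - 2)/(2*(-2))) - 1*(-15/2) = (-37 - (-1)*6/(2*2)) + 15/2 = (-37 - 1*(-3/2)) + 15/2 = (-37 + 3/2) + 15/2 = -71/2 + 15/2 = -28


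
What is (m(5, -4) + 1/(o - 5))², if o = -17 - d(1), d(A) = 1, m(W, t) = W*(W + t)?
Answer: 12996/529 ≈ 24.567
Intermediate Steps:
o = -18 (o = -17 - 1*1 = -17 - 1 = -18)
(m(5, -4) + 1/(o - 5))² = (5*(5 - 4) + 1/(-18 - 5))² = (5*1 + 1/(-23))² = (5 - 1/23)² = (114/23)² = 12996/529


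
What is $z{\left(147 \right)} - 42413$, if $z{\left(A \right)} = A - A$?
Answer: $-42413$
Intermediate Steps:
$z{\left(A \right)} = 0$
$z{\left(147 \right)} - 42413 = 0 - 42413 = -42413$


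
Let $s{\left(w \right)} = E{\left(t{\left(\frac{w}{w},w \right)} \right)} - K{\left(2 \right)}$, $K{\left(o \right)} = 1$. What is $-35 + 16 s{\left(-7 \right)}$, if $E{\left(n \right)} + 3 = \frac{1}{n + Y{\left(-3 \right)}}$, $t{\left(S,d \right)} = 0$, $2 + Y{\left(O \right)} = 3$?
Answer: $-83$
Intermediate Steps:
$Y{\left(O \right)} = 1$ ($Y{\left(O \right)} = -2 + 3 = 1$)
$E{\left(n \right)} = -3 + \frac{1}{1 + n}$ ($E{\left(n \right)} = -3 + \frac{1}{n + 1} = -3 + \frac{1}{1 + n}$)
$s{\left(w \right)} = -3$ ($s{\left(w \right)} = \frac{-2 - 0}{1 + 0} - 1 = \frac{-2 + 0}{1} - 1 = 1 \left(-2\right) - 1 = -2 - 1 = -3$)
$-35 + 16 s{\left(-7 \right)} = -35 + 16 \left(-3\right) = -35 - 48 = -83$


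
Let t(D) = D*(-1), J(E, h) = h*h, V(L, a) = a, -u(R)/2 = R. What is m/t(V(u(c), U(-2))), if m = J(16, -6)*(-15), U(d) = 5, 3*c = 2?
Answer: 108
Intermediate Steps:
c = 2/3 (c = (1/3)*2 = 2/3 ≈ 0.66667)
u(R) = -2*R
J(E, h) = h**2
t(D) = -D
m = -540 (m = (-6)**2*(-15) = 36*(-15) = -540)
m/t(V(u(c), U(-2))) = -540/((-1*5)) = -540/(-5) = -540*(-1/5) = 108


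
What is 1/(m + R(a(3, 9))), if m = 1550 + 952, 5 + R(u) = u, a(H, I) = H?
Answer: 1/2500 ≈ 0.00040000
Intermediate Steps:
R(u) = -5 + u
m = 2502
1/(m + R(a(3, 9))) = 1/(2502 + (-5 + 3)) = 1/(2502 - 2) = 1/2500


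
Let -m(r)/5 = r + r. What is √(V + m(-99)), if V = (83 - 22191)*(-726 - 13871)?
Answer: √322711466 ≈ 17964.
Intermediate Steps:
m(r) = -10*r (m(r) = -5*(r + r) = -10*r)
V = 322710476 (V = -22108*(-14597) = 322710476)
√(V + m(-99)) = √(322710476 - 10*(-99)) = √(322710476 + 990) = √322711466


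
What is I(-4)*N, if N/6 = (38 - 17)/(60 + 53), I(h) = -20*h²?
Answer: -40320/113 ≈ -356.81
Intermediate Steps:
N = 126/113 (N = 6*((38 - 17)/(60 + 53)) = 6*(21/113) = 126/113 ≈ 1.1150)
I(-4)*N = -20*(-4)²*(126/113) = -20*16*(126/113) = -320*126/113 = -40320/113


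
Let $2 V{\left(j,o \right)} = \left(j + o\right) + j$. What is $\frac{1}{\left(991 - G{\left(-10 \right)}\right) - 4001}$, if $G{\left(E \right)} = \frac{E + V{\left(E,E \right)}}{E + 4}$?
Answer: $- \frac{6}{18085} \approx -0.00033177$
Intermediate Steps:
$V{\left(j,o \right)} = j + \frac{o}{2}$ ($V{\left(j,o \right)} = \frac{\left(j + o\right) + j}{2} = \frac{o + 2 j}{2} = j + \frac{o}{2}$)
$G{\left(E \right)} = \frac{5 E}{2 \left(4 + E\right)}$ ($G{\left(E \right)} = \frac{E + \left(E + \frac{E}{2}\right)}{E + 4} = \frac{E + \frac{3 E}{2}}{4 + E} = \frac{\frac{5}{2} E}{4 + E} = \frac{5 E}{2 \left(4 + E\right)}$)
$\frac{1}{\left(991 - G{\left(-10 \right)}\right) - 4001} = \frac{1}{\left(991 - \frac{5}{2} \left(-10\right) \frac{1}{4 - 10}\right) - 4001} = \frac{1}{\left(991 - \frac{5}{2} \left(-10\right) \frac{1}{-6}\right) - 4001} = \frac{1}{\left(991 - \frac{5}{2} \left(-10\right) \left(- \frac{1}{6}\right)\right) - 4001} = \frac{1}{\left(991 - \frac{25}{6}\right) - 4001} = \frac{1}{\frac{5921}{6} - 4001} = \frac{1}{- \frac{18085}{6}} = - \frac{6}{18085}$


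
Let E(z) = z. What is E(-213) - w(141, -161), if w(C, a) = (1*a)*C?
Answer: 22488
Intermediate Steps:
w(C, a) = C*a (w(C, a) = a*C = C*a)
E(-213) - w(141, -161) = -213 - 141*(-161) = -213 - 1*(-22701) = -213 + 22701 = 22488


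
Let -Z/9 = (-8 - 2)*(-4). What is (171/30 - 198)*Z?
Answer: 69228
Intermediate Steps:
Z = -360 (Z = -9*(-8 - 2)*(-4) = -(-90)*(-4) = -9*40 = -360)
(171/30 - 198)*Z = (171/30 - 198)*(-360) = (171*(1/30) - 198)*(-360) = (57/10 - 198)*(-360) = -1923/10*(-360) = 69228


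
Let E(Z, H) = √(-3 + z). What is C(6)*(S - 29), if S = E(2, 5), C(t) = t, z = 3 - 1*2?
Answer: -174 + 6*I*√2 ≈ -174.0 + 8.4853*I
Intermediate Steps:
z = 1 (z = 3 - 2 = 1)
E(Z, H) = I*√2 (E(Z, H) = √(-3 + 1) = √(-2) = I*√2)
S = I*√2 ≈ 1.4142*I
C(6)*(S - 29) = 6*(I*√2 - 29) = 6*(-29 + I*√2) = -174 + 6*I*√2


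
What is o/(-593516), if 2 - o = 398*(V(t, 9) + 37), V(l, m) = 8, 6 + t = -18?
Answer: 407/13489 ≈ 0.030173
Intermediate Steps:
t = -24 (t = -6 - 18 = -24)
o = -17908 (o = 2 - 398*(8 + 37) = 2 - 398*45 = 2 - 1*17910 = 2 - 17910 = -17908)
o/(-593516) = -17908/(-593516) = -17908*(-1/593516) = 407/13489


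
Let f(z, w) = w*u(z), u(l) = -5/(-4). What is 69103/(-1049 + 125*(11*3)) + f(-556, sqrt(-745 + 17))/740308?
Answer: 69103/3076 + 5*I*sqrt(182)/1480616 ≈ 22.465 + 4.5558e-5*I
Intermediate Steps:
u(l) = 5/4 (u(l) = -5*(-1/4) = 5/4)
f(z, w) = 5*w/4 (f(z, w) = w*(5/4) = 5*w/4)
69103/(-1049 + 125*(11*3)) + f(-556, sqrt(-745 + 17))/740308 = 69103/(-1049 + 125*(11*3)) + (5*sqrt(-745 + 17)/4)/740308 = 69103/(-1049 + 125*33) + (5*sqrt(-728)/4)*(1/740308) = 69103/(-1049 + 4125) + (5*(2*I*sqrt(182))/4)*(1/740308) = 69103/3076 + (5*I*sqrt(182)/2)*(1/740308) = 69103*(1/3076) + 5*I*sqrt(182)/1480616 = 69103/3076 + 5*I*sqrt(182)/1480616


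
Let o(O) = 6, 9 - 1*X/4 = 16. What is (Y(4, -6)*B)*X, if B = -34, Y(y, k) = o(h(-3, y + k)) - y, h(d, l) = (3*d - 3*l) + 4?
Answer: 1904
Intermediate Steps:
X = -28 (X = 36 - 4*16 = 36 - 64 = -28)
h(d, l) = 4 - 3*l + 3*d (h(d, l) = (-3*l + 3*d) + 4 = 4 - 3*l + 3*d)
Y(y, k) = 6 - y
(Y(4, -6)*B)*X = ((6 - 1*4)*(-34))*(-28) = ((6 - 4)*(-34))*(-28) = (2*(-34))*(-28) = -68*(-28) = 1904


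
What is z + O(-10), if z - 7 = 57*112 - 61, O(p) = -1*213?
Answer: 6117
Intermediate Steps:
O(p) = -213
z = 6330 (z = 7 + (57*112 - 61) = 7 + (6384 - 61) = 7 + 6323 = 6330)
z + O(-10) = 6330 - 213 = 6117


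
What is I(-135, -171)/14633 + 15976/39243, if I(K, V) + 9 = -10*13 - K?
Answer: 233619836/574242819 ≈ 0.40683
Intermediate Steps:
I(K, V) = -139 - K (I(K, V) = -9 + (-10*13 - K) = -9 + (-130 - K) = -139 - K)
I(-135, -171)/14633 + 15976/39243 = (-139 - 1*(-135))/14633 + 15976/39243 = (-139 + 135)*(1/14633) + 15976*(1/39243) = -4*1/14633 + 15976/39243 = -4/14633 + 15976/39243 = 233619836/574242819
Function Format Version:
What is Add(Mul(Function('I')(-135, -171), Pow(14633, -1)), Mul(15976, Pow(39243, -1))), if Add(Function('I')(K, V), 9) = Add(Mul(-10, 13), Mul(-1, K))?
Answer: Rational(233619836, 574242819) ≈ 0.40683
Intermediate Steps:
Function('I')(K, V) = Add(-139, Mul(-1, K)) (Function('I')(K, V) = Add(-9, Add(Mul(-10, 13), Mul(-1, K))) = Add(-9, Add(-130, Mul(-1, K))) = Add(-139, Mul(-1, K)))
Add(Mul(Function('I')(-135, -171), Pow(14633, -1)), Mul(15976, Pow(39243, -1))) = Add(Mul(Add(-139, Mul(-1, -135)), Pow(14633, -1)), Mul(15976, Pow(39243, -1))) = Add(Mul(Add(-139, 135), Rational(1, 14633)), Mul(15976, Rational(1, 39243))) = Add(Mul(-4, Rational(1, 14633)), Rational(15976, 39243)) = Add(Rational(-4, 14633), Rational(15976, 39243)) = Rational(233619836, 574242819)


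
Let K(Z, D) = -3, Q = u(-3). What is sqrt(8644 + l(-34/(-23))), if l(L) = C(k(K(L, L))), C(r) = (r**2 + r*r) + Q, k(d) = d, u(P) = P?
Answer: sqrt(8659) ≈ 93.054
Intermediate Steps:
Q = -3
C(r) = -3 + 2*r**2 (C(r) = (r**2 + r*r) - 3 = (r**2 + r**2) - 3 = 2*r**2 - 3 = -3 + 2*r**2)
l(L) = 15 (l(L) = -3 + 2*(-3)**2 = -3 + 2*9 = -3 + 18 = 15)
sqrt(8644 + l(-34/(-23))) = sqrt(8644 + 15) = sqrt(8659)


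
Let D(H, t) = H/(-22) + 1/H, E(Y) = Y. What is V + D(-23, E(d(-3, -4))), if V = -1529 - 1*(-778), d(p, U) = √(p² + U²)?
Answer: -379499/506 ≈ -750.00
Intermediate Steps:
d(p, U) = √(U² + p²)
D(H, t) = 1/H - H/22 (D(H, t) = H*(-1/22) + 1/H = -H/22 + 1/H = 1/H - H/22)
V = -751 (V = -1529 + 778 = -751)
V + D(-23, E(d(-3, -4))) = -751 + (1/(-23) - 1/22*(-23)) = -751 + (-1/23 + 23/22) = -751 + 507/506 = -379499/506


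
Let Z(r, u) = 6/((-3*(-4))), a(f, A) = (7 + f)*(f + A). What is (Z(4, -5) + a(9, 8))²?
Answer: 297025/4 ≈ 74256.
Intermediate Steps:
a(f, A) = (7 + f)*(A + f)
Z(r, u) = ½ (Z(r, u) = 6/12 = 6*(1/12) = ½)
(Z(4, -5) + a(9, 8))² = (½ + (9² + 7*8 + 7*9 + 8*9))² = (½ + (81 + 56 + 63 + 72))² = (½ + 272)² = (545/2)² = 297025/4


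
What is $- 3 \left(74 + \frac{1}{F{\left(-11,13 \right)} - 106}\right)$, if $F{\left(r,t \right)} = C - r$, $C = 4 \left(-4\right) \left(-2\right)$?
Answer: $- \frac{4661}{21} \approx -221.95$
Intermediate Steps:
$C = 32$ ($C = \left(-16\right) \left(-2\right) = 32$)
$F{\left(r,t \right)} = 32 - r$
$- 3 \left(74 + \frac{1}{F{\left(-11,13 \right)} - 106}\right) = - 3 \left(74 + \frac{1}{\left(32 - -11\right) - 106}\right) = - 3 \left(74 + \frac{1}{\left(32 + 11\right) - 106}\right) = - 3 \left(74 + \frac{1}{43 - 106}\right) = - 3 \left(74 + \frac{1}{-63}\right) = - 3 \left(74 - \frac{1}{63}\right) = \left(-3\right) \frac{4661}{63} = - \frac{4661}{21}$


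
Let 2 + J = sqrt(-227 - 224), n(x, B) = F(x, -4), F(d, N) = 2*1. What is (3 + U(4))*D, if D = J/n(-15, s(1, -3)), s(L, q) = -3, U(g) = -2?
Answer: -1 + I*sqrt(451)/2 ≈ -1.0 + 10.618*I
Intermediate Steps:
F(d, N) = 2
n(x, B) = 2
J = -2 + I*sqrt(451) (J = -2 + sqrt(-227 - 224) = -2 + sqrt(-451) = -2 + I*sqrt(451) ≈ -2.0 + 21.237*I)
D = -1 + I*sqrt(451)/2 (D = (-2 + I*sqrt(451))/2 = (-2 + I*sqrt(451))*(1/2) = -1 + I*sqrt(451)/2 ≈ -1.0 + 10.618*I)
(3 + U(4))*D = (3 - 2)*(-1 + I*sqrt(451)/2) = 1*(-1 + I*sqrt(451)/2) = -1 + I*sqrt(451)/2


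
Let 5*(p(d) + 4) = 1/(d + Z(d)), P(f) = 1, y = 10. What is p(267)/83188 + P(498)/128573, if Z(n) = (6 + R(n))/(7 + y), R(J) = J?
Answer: -10370176499/257339281219440 ≈ -4.0298e-5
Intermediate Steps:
Z(n) = 6/17 + n/17 (Z(n) = (6 + n)/(7 + 10) = (6 + n)/17 = (6 + n)*(1/17) = 6/17 + n/17)
p(d) = -4 + 1/(5*(6/17 + 18*d/17)) (p(d) = -4 + 1/(5*(d + (6/17 + d/17))) = -4 + 1/(5*(6/17 + 18*d/17)))
p(267)/83188 + P(498)/128573 = ((-103 - 360*267)/(30*(1 + 3*267)))/83188 + 1/128573 = ((-103 - 96120)/(30*(1 + 801)))*(1/83188) + 1*(1/128573) = ((1/30)*(-96223)/802)*(1/83188) + 1/128573 = ((1/30)*(1/802)*(-96223))*(1/83188) + 1/128573 = -96223/24060*1/83188 + 1/128573 = -96223/2001503280 + 1/128573 = -10370176499/257339281219440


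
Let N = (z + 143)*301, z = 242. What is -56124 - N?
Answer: -172009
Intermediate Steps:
N = 115885 (N = (242 + 143)*301 = 385*301 = 115885)
-56124 - N = -56124 - 1*115885 = -56124 - 115885 = -172009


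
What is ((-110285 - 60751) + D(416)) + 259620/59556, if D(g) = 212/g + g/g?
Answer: -88277544241/516152 ≈ -1.7103e+5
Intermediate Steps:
D(g) = 1 + 212/g (D(g) = 212/g + 1 = 1 + 212/g)
((-110285 - 60751) + D(416)) + 259620/59556 = ((-110285 - 60751) + (212 + 416)/416) + 259620/59556 = (-171036 + (1/416)*628) + 259620*(1/59556) = (-171036 + 157/104) + 21635/4963 = -17787587/104 + 21635/4963 = -88277544241/516152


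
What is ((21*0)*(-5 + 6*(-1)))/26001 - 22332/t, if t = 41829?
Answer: -7444/13943 ≈ -0.53389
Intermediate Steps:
((21*0)*(-5 + 6*(-1)))/26001 - 22332/t = ((21*0)*(-5 + 6*(-1)))/26001 - 22332/41829 = (0*(-5 - 6))*(1/26001) - 22332*1/41829 = (0*(-11))*(1/26001) - 7444/13943 = 0*(1/26001) - 7444/13943 = 0 - 7444/13943 = -7444/13943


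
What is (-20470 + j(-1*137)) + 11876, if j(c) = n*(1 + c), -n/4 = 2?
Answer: -7506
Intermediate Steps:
n = -8 (n = -4*2 = -8)
j(c) = -8 - 8*c (j(c) = -8*(1 + c) = -8 - 8*c)
(-20470 + j(-1*137)) + 11876 = (-20470 + (-8 - (-8)*137)) + 11876 = (-20470 + (-8 - 8*(-137))) + 11876 = (-20470 + (-8 + 1096)) + 11876 = (-20470 + 1088) + 11876 = -19382 + 11876 = -7506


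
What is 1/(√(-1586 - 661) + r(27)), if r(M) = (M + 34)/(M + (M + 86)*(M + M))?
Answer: 373869/84407752048 - 37564641*I*√2247/84407752048 ≈ 4.4293e-6 - 0.021096*I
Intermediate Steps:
r(M) = (34 + M)/(M + 2*M*(86 + M)) (r(M) = (34 + M)/(M + (86 + M)*(2*M)) = (34 + M)/(M + 2*M*(86 + M)))
1/(√(-1586 - 661) + r(27)) = 1/(√(-1586 - 661) + (34 + 27)/(27*(173 + 2*27))) = 1/(√(-2247) + (1/27)*61/(173 + 54)) = 1/(I*√2247 + (1/27)*61/227) = 1/(I*√2247 + (1/27)*(1/227)*61) = 1/(I*√2247 + 61/6129) = 1/(61/6129 + I*√2247)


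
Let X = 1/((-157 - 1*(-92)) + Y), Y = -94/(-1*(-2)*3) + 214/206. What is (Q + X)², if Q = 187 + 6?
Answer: 22547834383936/605406025 ≈ 37244.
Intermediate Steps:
Y = -4520/309 (Y = -94/(2*3) + 214*(1/206) = -94/6 + 107/103 = -94*⅙ + 107/103 = -47/3 + 107/103 = -4520/309 ≈ -14.628)
Q = 193
X = -309/24605 (X = 1/((-157 - 1*(-92)) - 4520/309) = 1/((-157 + 92) - 4520/309) = 1/(-65 - 4520/309) = 1/(-24605/309) = -309/24605 ≈ -0.012558)
(Q + X)² = (193 - 309/24605)² = (4748456/24605)² = 22547834383936/605406025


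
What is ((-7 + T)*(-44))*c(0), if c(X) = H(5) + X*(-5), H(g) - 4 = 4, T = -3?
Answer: 3520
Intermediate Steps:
H(g) = 8 (H(g) = 4 + 4 = 8)
c(X) = 8 - 5*X (c(X) = 8 + X*(-5) = 8 - 5*X)
((-7 + T)*(-44))*c(0) = ((-7 - 3)*(-44))*(8 - 5*0) = (-10*(-44))*(8 + 0) = 440*8 = 3520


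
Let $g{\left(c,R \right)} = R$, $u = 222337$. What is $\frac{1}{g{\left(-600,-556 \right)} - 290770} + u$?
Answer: $\frac{64772548861}{291326} \approx 2.2234 \cdot 10^{5}$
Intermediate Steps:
$\frac{1}{g{\left(-600,-556 \right)} - 290770} + u = \frac{1}{-556 - 290770} + 222337 = \frac{1}{-291326} + 222337 = - \frac{1}{291326} + 222337 = \frac{64772548861}{291326}$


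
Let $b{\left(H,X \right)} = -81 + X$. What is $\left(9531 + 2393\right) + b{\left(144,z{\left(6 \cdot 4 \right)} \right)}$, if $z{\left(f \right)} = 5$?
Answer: $11848$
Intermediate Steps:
$\left(9531 + 2393\right) + b{\left(144,z{\left(6 \cdot 4 \right)} \right)} = \left(9531 + 2393\right) + \left(-81 + 5\right) = 11924 - 76 = 11848$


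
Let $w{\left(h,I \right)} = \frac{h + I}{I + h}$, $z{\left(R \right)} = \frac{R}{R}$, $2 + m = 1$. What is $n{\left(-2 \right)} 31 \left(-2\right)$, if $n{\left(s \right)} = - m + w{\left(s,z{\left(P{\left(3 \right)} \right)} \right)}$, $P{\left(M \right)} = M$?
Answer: $-124$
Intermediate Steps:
$m = -1$ ($m = -2 + 1 = -1$)
$z{\left(R \right)} = 1$
$w{\left(h,I \right)} = 1$ ($w{\left(h,I \right)} = \frac{I + h}{I + h} = 1$)
$n{\left(s \right)} = 2$ ($n{\left(s \right)} = \left(-1\right) \left(-1\right) + 1 = 1 + 1 = 2$)
$n{\left(-2 \right)} 31 \left(-2\right) = 2 \cdot 31 \left(-2\right) = 62 \left(-2\right) = -124$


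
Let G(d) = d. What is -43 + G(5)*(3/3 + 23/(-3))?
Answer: -229/3 ≈ -76.333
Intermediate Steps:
-43 + G(5)*(3/3 + 23/(-3)) = -43 + 5*(3/3 + 23/(-3)) = -43 + 5*(3*(1/3) + 23*(-1/3)) = -43 + 5*(1 - 23/3) = -43 + 5*(-20/3) = -43 - 100/3 = -229/3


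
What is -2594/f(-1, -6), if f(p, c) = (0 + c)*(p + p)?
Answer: -1297/6 ≈ -216.17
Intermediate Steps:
f(p, c) = 2*c*p (f(p, c) = c*(2*p) = 2*c*p)
-2594/f(-1, -6) = -2594/(2*(-6)*(-1)) = -2594/12 = -2594*1/12 = -1297/6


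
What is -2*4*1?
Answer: -8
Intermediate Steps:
-2*4*1 = -8*1 = -8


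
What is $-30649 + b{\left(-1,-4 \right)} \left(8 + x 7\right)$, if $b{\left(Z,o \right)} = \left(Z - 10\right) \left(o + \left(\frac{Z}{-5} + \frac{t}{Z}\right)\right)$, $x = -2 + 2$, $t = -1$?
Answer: $- \frac{152013}{5} \approx -30403.0$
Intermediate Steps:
$x = 0$
$b{\left(Z,o \right)} = \left(-10 + Z\right) \left(o - \frac{1}{Z} - \frac{Z}{5}\right)$ ($b{\left(Z,o \right)} = \left(Z - 10\right) \left(o + \left(\frac{Z}{-5} - \frac{1}{Z}\right)\right) = \left(-10 + Z\right) \left(o + \left(Z \left(- \frac{1}{5}\right) - \frac{1}{Z}\right)\right) = \left(-10 + Z\right) \left(o - \left(\frac{1}{Z} + \frac{Z}{5}\right)\right) = \left(-10 + Z\right) \left(o - \frac{1}{Z} - \frac{Z}{5}\right)$)
$-30649 + b{\left(-1,-4 \right)} \left(8 + x 7\right) = -30649 + \left(-1 - -40 + 2 \left(-1\right) + \frac{10}{-1} - \frac{\left(-1\right)^{2}}{5} - -4\right) \left(8 + 0 \cdot 7\right) = -30649 + \left(-1 + 40 - 2 + 10 \left(-1\right) - \frac{1}{5} + 4\right) \left(8 + 0\right) = -30649 + \left(-1 + 40 - 2 - 10 - \frac{1}{5} + 4\right) 8 = -30649 + \frac{154}{5} \cdot 8 = -30649 + \frac{1232}{5} = - \frac{152013}{5}$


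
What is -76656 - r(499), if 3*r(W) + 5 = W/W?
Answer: -229964/3 ≈ -76655.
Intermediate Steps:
r(W) = -4/3 (r(W) = -5/3 + (W/W)/3 = -5/3 + (1/3)*1 = -5/3 + 1/3 = -4/3)
-76656 - r(499) = -76656 - 1*(-4/3) = -76656 + 4/3 = -229964/3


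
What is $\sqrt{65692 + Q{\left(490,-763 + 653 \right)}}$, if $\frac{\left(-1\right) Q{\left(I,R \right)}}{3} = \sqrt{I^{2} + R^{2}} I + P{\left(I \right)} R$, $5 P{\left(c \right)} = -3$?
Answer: $\sqrt{65494 - 14700 \sqrt{2522}} \approx 820.2 i$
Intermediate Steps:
$P{\left(c \right)} = - \frac{3}{5}$ ($P{\left(c \right)} = \frac{1}{5} \left(-3\right) = - \frac{3}{5}$)
$Q{\left(I,R \right)} = \frac{9 R}{5} - 3 I \sqrt{I^{2} + R^{2}}$ ($Q{\left(I,R \right)} = - 3 \left(\sqrt{I^{2} + R^{2}} I - \frac{3 R}{5}\right) = - 3 \left(I \sqrt{I^{2} + R^{2}} - \frac{3 R}{5}\right) = - 3 \left(- \frac{3 R}{5} + I \sqrt{I^{2} + R^{2}}\right) = \frac{9 R}{5} - 3 I \sqrt{I^{2} + R^{2}}$)
$\sqrt{65692 + Q{\left(490,-763 + 653 \right)}} = \sqrt{65692 - \left(1470 \sqrt{490^{2} + \left(-763 + 653\right)^{2}} - \frac{9 \left(-763 + 653\right)}{5}\right)} = \sqrt{65692 + \left(\frac{9}{5} \left(-110\right) - 1470 \sqrt{240100 + \left(-110\right)^{2}}\right)} = \sqrt{65692 - \left(198 + 1470 \sqrt{240100 + 12100}\right)} = \sqrt{65692 - \left(198 + 1470 \sqrt{252200}\right)} = \sqrt{65692 - \left(198 + 1470 \cdot 10 \sqrt{2522}\right)} = \sqrt{65692 - \left(198 + 14700 \sqrt{2522}\right)} = \sqrt{65494 - 14700 \sqrt{2522}}$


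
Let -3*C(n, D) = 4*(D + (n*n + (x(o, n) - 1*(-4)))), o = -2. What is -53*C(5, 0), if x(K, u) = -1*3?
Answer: 5512/3 ≈ 1837.3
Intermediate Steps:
x(K, u) = -3
C(n, D) = -4/3 - 4*D/3 - 4*n**2/3 (C(n, D) = -4*(D + (n*n + (-3 - 1*(-4))))/3 = -4*(D + (n**2 + (-3 + 4)))/3 = -4*(D + (n**2 + 1))/3 = -4*(D + (1 + n**2))/3 = -4*(1 + D + n**2)/3 = -(4 + 4*D + 4*n**2)/3 = -4/3 - 4*D/3 - 4*n**2/3)
-53*C(5, 0) = -53*(-4/3 - 4/3*0 - 4/3*5**2) = -53*(-4/3 + 0 - 4/3*25) = -53*(-4/3 + 0 - 100/3) = -53*(-104/3) = 5512/3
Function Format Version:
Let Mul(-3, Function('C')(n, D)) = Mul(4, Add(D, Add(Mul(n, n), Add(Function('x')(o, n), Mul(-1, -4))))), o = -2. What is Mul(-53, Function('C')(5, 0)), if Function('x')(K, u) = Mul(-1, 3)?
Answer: Rational(5512, 3) ≈ 1837.3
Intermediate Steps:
Function('x')(K, u) = -3
Function('C')(n, D) = Add(Rational(-4, 3), Mul(Rational(-4, 3), D), Mul(Rational(-4, 3), Pow(n, 2))) (Function('C')(n, D) = Mul(Rational(-1, 3), Mul(4, Add(D, Add(Mul(n, n), Add(-3, Mul(-1, -4)))))) = Mul(Rational(-1, 3), Mul(4, Add(D, Add(Pow(n, 2), Add(-3, 4))))) = Mul(Rational(-1, 3), Mul(4, Add(D, Add(Pow(n, 2), 1)))) = Mul(Rational(-1, 3), Mul(4, Add(D, Add(1, Pow(n, 2))))) = Mul(Rational(-1, 3), Mul(4, Add(1, D, Pow(n, 2)))) = Mul(Rational(-1, 3), Add(4, Mul(4, D), Mul(4, Pow(n, 2)))) = Add(Rational(-4, 3), Mul(Rational(-4, 3), D), Mul(Rational(-4, 3), Pow(n, 2))))
Mul(-53, Function('C')(5, 0)) = Mul(-53, Add(Rational(-4, 3), Mul(Rational(-4, 3), 0), Mul(Rational(-4, 3), Pow(5, 2)))) = Mul(-53, Add(Rational(-4, 3), 0, Mul(Rational(-4, 3), 25))) = Mul(-53, Add(Rational(-4, 3), 0, Rational(-100, 3))) = Mul(-53, Rational(-104, 3)) = Rational(5512, 3)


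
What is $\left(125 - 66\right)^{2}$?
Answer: $3481$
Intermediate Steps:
$\left(125 - 66\right)^{2} = 59^{2} = 3481$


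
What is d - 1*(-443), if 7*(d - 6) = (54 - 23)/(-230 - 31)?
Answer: 820292/1827 ≈ 448.98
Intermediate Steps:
d = 10931/1827 (d = 6 + ((54 - 23)/(-230 - 31))/7 = 6 + (31/(-261))/7 = 6 + (31*(-1/261))/7 = 6 + (⅐)*(-31/261) = 6 - 31/1827 = 10931/1827 ≈ 5.9830)
d - 1*(-443) = 10931/1827 - 1*(-443) = 10931/1827 + 443 = 820292/1827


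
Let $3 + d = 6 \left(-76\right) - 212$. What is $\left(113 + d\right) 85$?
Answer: $-47430$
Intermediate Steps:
$d = -671$ ($d = -3 + \left(6 \left(-76\right) - 212\right) = -3 - 668 = -671$)
$\left(113 + d\right) 85 = \left(113 - 671\right) 85 = \left(-558\right) 85 = -47430$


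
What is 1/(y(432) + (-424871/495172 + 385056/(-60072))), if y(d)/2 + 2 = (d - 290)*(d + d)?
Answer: 1239415516/304108856000271 ≈ 4.0756e-6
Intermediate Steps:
y(d) = -4 + 4*d*(-290 + d) (y(d) = -4 + 2*((d - 290)*(d + d)) = -4 + 2*((-290 + d)*(2*d)) = -4 + 2*(2*d*(-290 + d)) = -4 + 4*d*(-290 + d))
1/(y(432) + (-424871/495172 + 385056/(-60072))) = 1/((-4 - 1160*432 + 4*432**2) + (-424871/495172 + 385056/(-60072))) = 1/((-4 - 501120 + 4*186624) + (-424871*1/495172 + 385056*(-1/60072))) = 1/((-4 - 501120 + 746496) + (-424871/495172 - 16044/2503)) = 1/(245372 - 9007991681/1239415516) = 1/(304108856000271/1239415516) = 1239415516/304108856000271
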